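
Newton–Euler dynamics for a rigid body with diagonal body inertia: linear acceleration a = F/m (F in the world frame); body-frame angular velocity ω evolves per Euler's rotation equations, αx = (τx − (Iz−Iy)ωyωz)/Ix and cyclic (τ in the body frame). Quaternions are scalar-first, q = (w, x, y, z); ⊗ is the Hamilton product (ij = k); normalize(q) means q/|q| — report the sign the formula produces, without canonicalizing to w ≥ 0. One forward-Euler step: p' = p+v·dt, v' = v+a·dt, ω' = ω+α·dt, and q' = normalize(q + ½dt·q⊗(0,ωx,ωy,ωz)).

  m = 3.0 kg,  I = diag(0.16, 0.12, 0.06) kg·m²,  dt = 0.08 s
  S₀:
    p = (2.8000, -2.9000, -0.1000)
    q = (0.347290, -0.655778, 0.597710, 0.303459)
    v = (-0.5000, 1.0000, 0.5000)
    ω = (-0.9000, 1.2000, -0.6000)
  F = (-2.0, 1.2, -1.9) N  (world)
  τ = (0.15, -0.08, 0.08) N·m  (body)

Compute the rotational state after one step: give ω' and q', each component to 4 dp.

ω' = (-0.8466, 1.1107, -0.5509)
q' = (0.3016, -0.6957, 0.5865, 0.2846)

gyro term ω×Iω = (0.0432, 0.0540, 0.0432)
(τ − ω×Iω)/I = (0.6675, -1.1167, 0.6133)
new body rate ω' = (-0.8466, 1.1107, -0.5509)
2q̇ = q⊗(0,ω) = (-1.1253768, -1.0353378, -0.2498319, -0.4573686)
updated quaternion q' = (0.3016, -0.6957, 0.5865, 0.2846)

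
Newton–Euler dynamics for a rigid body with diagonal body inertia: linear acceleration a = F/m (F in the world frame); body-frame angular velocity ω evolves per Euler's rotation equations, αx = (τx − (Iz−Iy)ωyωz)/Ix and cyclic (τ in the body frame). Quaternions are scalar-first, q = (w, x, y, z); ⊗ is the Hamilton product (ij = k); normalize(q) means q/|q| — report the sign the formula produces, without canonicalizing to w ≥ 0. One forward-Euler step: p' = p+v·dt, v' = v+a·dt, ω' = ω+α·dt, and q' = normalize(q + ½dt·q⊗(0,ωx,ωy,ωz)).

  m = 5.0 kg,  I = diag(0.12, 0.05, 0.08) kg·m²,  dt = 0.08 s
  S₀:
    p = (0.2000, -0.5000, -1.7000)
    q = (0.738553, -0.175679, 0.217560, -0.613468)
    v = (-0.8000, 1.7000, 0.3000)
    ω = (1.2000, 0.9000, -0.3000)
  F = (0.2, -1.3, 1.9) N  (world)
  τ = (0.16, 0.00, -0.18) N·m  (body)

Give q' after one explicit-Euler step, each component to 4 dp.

q' = (0.7304, -0.1205, 0.2122, -0.6379)

q⊗(0,ω) = (-0.1690296, 1.3731168, -0.1241676, -0.6407490)
q + ½dt·q⊗(0,ω), renormalized = (0.7304, -0.1205, 0.2122, -0.6379)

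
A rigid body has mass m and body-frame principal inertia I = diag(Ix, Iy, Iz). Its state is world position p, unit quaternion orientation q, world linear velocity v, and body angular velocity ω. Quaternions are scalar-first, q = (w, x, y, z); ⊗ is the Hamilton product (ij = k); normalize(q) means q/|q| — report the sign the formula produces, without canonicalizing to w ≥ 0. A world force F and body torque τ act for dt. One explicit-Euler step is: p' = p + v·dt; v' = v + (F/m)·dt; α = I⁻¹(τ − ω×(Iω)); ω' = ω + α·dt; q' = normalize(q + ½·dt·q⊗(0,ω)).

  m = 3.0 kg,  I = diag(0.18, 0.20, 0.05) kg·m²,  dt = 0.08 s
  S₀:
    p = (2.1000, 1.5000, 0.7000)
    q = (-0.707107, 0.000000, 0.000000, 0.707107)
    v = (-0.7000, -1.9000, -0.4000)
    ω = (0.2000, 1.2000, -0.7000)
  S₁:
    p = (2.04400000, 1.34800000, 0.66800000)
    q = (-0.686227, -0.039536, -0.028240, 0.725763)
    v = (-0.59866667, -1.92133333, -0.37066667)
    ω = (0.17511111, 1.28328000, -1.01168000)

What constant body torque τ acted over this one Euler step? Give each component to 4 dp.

rate change Δω = (-0.02488889, 0.08328000, -0.31168000)
precession coupling = (0.1260, -0.0182, 0.0048)
τ = I·(Δω/dt) + ω₀×(Iω₀) = (0.0700, 0.1900, -0.1900)

τ = (0.0700, 0.1900, -0.1900)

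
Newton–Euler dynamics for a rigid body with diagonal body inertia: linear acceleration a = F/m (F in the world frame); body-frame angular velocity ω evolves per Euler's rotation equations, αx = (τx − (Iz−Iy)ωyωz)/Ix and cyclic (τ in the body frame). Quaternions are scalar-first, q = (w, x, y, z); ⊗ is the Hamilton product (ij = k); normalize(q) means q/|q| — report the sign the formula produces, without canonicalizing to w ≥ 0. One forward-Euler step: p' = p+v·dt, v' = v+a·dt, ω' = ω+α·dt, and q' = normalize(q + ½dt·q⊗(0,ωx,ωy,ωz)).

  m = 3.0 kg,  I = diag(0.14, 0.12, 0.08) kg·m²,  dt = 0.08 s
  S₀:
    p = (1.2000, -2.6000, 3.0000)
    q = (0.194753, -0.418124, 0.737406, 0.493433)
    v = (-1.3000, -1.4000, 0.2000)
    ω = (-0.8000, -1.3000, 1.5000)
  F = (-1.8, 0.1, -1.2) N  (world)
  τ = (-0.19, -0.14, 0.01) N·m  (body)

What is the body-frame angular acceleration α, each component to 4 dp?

α = (-1.9143, -0.5667, 0.3850)

gyro term ω×Iω = (0.0780, -0.0720, -0.0208)
angular accel α = (-1.9143, -0.5667, 0.3850)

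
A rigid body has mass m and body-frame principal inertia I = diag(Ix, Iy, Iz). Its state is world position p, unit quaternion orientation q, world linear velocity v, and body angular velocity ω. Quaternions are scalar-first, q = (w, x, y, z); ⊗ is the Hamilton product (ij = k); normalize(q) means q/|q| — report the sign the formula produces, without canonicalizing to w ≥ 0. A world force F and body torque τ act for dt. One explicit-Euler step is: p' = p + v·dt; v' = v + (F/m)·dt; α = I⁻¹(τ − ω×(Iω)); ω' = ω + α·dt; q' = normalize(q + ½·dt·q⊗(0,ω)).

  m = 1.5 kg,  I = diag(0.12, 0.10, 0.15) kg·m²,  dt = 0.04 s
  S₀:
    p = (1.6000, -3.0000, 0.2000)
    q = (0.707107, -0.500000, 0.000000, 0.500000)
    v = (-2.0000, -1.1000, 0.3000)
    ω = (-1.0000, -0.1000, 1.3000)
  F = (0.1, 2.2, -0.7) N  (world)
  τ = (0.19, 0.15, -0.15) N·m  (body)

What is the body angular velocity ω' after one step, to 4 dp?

ω' = (-0.9345, -0.0556, 1.2605)

gyro term ω×Iω = (-0.0065, 0.0390, -0.0020)
(τ − ω×Iω)/I = (1.6375, 1.1100, -0.9867)
ω' = ω + α·dt = (-0.9345, -0.0556, 1.2605)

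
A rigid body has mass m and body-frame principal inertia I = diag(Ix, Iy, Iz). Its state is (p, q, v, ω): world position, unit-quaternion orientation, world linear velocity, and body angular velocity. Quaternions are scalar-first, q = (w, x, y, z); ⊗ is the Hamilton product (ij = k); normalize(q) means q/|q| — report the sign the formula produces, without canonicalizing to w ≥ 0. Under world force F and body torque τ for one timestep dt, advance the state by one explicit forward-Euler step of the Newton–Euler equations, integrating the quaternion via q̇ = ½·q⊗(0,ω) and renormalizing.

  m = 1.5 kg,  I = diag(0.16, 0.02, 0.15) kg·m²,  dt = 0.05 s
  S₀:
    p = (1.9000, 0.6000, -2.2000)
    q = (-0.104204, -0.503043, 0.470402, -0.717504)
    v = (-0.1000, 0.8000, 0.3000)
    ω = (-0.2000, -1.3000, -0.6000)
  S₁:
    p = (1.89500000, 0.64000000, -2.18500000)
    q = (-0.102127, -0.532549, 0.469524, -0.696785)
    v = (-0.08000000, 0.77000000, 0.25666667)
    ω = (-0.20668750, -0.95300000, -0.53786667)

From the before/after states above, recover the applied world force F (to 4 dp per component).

v₁ − v₀ = (0.02000000, -0.03000000, -0.04333333)
m·(v₁−v₀)/dt = (0.6000, -0.9000, -1.3000)

F = (0.6000, -0.9000, -1.3000)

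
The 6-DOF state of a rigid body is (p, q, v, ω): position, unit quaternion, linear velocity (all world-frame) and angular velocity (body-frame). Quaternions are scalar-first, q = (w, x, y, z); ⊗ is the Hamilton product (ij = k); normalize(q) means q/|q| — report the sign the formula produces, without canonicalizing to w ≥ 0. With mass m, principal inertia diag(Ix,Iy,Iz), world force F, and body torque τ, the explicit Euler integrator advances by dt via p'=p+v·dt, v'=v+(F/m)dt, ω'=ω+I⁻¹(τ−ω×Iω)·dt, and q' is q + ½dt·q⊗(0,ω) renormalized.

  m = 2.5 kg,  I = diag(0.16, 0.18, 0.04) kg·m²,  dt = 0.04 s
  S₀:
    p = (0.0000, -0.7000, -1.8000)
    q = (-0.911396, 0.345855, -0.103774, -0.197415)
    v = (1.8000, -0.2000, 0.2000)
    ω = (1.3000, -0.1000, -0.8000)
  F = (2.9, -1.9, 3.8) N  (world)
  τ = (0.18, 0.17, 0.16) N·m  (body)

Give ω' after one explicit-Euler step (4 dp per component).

gyro term ω×Iω = (-0.0112, -0.1248, -0.0026)
(τ − ω×Iω)/I = (1.1950, 1.6378, 4.0650)
ω + α·dt = (1.3478, -0.0345, -0.6374)

ω' = (1.3478, -0.0345, -0.6374)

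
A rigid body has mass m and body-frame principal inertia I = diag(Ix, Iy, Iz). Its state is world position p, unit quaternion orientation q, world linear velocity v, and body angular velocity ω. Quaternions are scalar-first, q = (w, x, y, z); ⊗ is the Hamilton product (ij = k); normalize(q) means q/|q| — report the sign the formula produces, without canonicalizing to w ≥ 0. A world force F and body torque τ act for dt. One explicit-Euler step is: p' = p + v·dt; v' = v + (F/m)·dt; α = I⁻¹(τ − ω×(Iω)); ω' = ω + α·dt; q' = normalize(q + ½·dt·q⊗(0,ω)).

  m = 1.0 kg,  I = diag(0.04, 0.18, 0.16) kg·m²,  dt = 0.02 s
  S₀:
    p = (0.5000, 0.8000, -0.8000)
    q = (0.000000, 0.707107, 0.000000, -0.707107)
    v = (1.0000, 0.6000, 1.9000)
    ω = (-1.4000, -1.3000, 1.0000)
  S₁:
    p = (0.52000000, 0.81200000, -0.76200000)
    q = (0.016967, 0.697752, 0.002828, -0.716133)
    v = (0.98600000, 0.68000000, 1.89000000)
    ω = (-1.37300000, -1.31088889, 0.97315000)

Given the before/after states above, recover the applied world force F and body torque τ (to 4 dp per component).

F = (-0.7000, 4.0000, -0.5000)
τ = (0.0800, 0.0700, 0.0400)

Δv = v₁−v₀ = (-0.01400000, 0.08000000, -0.01000000)
F = m·Δv/dt = (-0.7000, 4.0000, -0.5000)
ω₁ − ω₀ = (0.02700000, -0.01088889, -0.02685000)
applied torque τ = (0.0800, 0.0700, 0.0400)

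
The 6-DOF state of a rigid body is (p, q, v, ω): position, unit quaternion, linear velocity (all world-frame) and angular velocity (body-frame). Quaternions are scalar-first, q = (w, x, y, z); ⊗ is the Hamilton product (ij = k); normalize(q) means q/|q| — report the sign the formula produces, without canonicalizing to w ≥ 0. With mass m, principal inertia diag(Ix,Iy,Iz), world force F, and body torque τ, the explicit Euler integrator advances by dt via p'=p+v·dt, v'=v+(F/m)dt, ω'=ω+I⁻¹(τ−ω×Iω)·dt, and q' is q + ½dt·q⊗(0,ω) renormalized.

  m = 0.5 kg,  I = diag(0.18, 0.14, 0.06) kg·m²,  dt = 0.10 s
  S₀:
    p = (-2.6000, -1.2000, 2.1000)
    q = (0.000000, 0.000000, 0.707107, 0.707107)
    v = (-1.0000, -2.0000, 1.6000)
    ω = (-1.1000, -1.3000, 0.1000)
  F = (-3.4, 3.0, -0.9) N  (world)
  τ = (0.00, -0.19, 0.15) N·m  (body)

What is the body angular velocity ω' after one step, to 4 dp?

ω' = (-1.1058, -1.4263, 0.4453)

gyro term ω×Iω = (0.0104, -0.0132, -0.0572)
angular accel α = (-0.0578, -1.2629, 3.4533)
ω + α·dt = (-1.1058, -1.4263, 0.4453)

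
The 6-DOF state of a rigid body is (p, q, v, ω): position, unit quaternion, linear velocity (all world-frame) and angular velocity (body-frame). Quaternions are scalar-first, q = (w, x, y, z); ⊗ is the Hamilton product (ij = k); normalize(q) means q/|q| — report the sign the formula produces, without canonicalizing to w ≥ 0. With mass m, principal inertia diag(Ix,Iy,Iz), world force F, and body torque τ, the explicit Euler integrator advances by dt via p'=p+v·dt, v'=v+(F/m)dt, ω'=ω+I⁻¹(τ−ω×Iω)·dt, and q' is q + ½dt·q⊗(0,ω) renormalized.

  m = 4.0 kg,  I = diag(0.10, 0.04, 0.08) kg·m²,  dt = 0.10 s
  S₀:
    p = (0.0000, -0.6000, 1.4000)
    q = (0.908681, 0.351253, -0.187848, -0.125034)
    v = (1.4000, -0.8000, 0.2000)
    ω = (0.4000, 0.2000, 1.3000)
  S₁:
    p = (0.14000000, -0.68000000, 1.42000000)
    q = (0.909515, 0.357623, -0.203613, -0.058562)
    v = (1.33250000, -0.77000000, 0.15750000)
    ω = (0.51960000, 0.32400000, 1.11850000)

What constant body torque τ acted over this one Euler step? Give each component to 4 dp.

ω₁ − ω₀ = (0.11960000, 0.12400000, -0.18150000)
gyro term ω₀×Iω₀ = (0.0104, 0.0104, -0.0048)
applied torque τ = (0.1300, 0.0600, -0.1500)

τ = (0.1300, 0.0600, -0.1500)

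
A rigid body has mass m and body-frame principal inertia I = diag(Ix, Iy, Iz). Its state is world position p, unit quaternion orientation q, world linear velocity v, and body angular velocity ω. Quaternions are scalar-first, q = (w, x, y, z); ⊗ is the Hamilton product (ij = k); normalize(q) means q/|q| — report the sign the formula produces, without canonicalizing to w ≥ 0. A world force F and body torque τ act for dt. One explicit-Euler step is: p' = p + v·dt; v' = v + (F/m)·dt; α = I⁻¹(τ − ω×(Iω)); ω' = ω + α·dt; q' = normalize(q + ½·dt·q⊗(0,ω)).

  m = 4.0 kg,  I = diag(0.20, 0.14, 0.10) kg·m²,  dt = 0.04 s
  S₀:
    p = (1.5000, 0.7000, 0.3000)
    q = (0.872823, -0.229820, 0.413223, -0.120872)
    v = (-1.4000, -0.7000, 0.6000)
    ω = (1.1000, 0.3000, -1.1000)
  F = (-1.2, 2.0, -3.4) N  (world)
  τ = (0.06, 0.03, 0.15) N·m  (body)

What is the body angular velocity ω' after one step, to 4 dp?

gyro term ω×Iω = (0.0132, -0.1210, -0.0198)
α = I⁻¹(τ − ω×Iω) = (0.2340, 1.0786, 1.6980)
ω + α·dt = (1.1094, 0.3431, -1.0321)

ω' = (1.1094, 0.3431, -1.0321)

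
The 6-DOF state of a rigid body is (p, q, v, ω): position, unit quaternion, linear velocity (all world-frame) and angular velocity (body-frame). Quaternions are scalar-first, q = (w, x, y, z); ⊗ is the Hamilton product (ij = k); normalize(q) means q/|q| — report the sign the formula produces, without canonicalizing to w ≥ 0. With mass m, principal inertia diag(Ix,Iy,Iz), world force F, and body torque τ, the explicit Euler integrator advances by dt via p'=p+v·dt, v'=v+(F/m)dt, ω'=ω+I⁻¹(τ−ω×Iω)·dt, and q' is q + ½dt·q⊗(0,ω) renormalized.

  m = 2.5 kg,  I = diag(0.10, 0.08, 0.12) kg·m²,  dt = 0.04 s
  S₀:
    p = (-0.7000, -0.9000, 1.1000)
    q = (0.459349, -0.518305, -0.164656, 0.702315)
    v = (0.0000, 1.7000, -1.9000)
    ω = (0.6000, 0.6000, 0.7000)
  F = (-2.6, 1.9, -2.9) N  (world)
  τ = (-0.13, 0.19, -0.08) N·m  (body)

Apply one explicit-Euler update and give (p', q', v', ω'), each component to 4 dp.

p' = (-0.7000, -0.8320, 1.0240)
q' = (0.4576, -0.5234, -0.1434, 0.7043)
v' = (-0.0416, 1.7304, -1.9464)
ω' = (0.5413, 0.6992, 0.6757)

angular accel α = (-1.4680, 2.4800, -0.6067)
ω + α·dt = (0.5413, 0.6992, 0.6757)
Hamilton product q⊗(0,ω) = (-0.0818439, -0.2610388, 1.0598119, 0.1093549)
updated quaternion q' = (0.4576, -0.5234, -0.1434, 0.7043)
linear accel F/m = (-1.0400, 0.7600, -1.1600)
new position p' = (-0.7000, -0.8320, 1.0240)
new velocity v' = (-0.0416, 1.7304, -1.9464)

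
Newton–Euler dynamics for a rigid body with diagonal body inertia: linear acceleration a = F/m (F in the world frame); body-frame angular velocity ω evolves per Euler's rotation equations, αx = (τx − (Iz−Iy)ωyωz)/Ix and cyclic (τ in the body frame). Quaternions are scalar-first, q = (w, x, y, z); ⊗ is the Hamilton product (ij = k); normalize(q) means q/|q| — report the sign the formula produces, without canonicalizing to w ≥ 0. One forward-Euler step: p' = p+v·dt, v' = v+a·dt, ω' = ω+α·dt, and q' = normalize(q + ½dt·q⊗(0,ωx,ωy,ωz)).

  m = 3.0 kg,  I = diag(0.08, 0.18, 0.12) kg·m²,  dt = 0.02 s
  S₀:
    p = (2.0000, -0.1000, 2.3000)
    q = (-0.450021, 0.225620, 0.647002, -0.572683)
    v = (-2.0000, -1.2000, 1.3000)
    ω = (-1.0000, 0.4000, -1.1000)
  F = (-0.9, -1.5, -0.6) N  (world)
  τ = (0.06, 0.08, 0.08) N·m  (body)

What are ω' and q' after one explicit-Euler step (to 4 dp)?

α = I⁻¹(τ − ω×Iω) = (0.4200, 0.6889, 1.0000)
new body rate ω' = (-0.9916, 0.4138, -1.0800)
Hamilton product q⊗(0,ω) = (-0.6631321, -0.0326080, 0.6408566, 1.2322731)
q' = normalize(q + ½dt·q⊗(0,ω)) = (-0.4566, 0.2253, 0.6533, -0.5603)

ω' = (-0.9916, 0.4138, -1.0800)
q' = (-0.4566, 0.2253, 0.6533, -0.5603)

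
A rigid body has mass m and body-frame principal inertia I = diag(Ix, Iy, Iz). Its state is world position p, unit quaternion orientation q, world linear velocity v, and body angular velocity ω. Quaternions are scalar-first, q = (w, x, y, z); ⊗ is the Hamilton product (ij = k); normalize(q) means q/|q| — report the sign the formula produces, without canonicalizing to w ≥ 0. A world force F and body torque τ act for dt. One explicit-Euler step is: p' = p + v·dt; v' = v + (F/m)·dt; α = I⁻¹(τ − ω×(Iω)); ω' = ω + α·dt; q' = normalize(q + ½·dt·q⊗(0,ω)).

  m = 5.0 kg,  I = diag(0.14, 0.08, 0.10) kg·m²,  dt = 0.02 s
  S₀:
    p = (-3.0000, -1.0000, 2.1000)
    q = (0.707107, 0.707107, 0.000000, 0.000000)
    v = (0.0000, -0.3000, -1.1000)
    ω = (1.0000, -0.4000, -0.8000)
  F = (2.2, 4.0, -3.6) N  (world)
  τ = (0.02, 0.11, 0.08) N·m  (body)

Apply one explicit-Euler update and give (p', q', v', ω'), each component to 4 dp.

p' = (-3.0000, -1.0060, 2.0780)
q' = (0.7000, 0.7141, 0.0028, -0.0085)
v' = (0.0088, -0.2840, -1.1144)
ω' = (1.0019, -0.3645, -0.7888)

new position p' = (-3.0000, -1.0060, 2.0780)
v + (F/m)dt = (0.0088, -0.2840, -1.1144)
gyro term ω×Iω = (0.0064, -0.0320, 0.0240)
angular accel α = (0.0971, 1.7750, 0.5600)
new body rate ω' = (1.0019, -0.3645, -0.7888)
Hamilton product q⊗(0,ω) = (-0.7071070, 0.7071070, 0.2828428, -0.8485284)
updated quaternion q' = (0.7000, 0.7141, 0.0028, -0.0085)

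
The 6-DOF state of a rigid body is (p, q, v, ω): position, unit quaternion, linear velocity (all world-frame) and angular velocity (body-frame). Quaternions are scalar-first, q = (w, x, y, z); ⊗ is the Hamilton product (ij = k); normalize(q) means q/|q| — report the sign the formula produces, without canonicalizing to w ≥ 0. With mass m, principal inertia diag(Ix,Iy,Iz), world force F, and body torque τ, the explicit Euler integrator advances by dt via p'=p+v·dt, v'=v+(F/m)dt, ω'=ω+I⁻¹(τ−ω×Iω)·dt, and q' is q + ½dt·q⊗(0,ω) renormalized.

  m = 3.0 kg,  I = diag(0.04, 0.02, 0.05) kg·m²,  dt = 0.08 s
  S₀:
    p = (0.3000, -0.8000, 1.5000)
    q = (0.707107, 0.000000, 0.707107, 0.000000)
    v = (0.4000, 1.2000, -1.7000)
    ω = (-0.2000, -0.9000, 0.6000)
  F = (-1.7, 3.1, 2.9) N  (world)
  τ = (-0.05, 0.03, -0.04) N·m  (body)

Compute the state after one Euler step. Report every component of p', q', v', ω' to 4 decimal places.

angular accel α = (-0.8450, 1.4400, -0.7280)
ω + α·dt = (-0.2676, -0.7848, 0.5418)
2q̇ = q⊗(0,ω) = (0.6363963, 0.2828428, -0.6363963, 0.5656856)
q + ½dt·q⊗(0,ω), renormalized = (0.7319, 0.0113, 0.6810, 0.0226)
a = (-0.5667, 1.0333, 0.9667)
p' = p + v·dt = (0.3320, -0.7040, 1.3640)
v + (F/m)dt = (0.3547, 1.2827, -1.6227)

p' = (0.3320, -0.7040, 1.3640)
q' = (0.7319, 0.0113, 0.6810, 0.0226)
v' = (0.3547, 1.2827, -1.6227)
ω' = (-0.2676, -0.7848, 0.5418)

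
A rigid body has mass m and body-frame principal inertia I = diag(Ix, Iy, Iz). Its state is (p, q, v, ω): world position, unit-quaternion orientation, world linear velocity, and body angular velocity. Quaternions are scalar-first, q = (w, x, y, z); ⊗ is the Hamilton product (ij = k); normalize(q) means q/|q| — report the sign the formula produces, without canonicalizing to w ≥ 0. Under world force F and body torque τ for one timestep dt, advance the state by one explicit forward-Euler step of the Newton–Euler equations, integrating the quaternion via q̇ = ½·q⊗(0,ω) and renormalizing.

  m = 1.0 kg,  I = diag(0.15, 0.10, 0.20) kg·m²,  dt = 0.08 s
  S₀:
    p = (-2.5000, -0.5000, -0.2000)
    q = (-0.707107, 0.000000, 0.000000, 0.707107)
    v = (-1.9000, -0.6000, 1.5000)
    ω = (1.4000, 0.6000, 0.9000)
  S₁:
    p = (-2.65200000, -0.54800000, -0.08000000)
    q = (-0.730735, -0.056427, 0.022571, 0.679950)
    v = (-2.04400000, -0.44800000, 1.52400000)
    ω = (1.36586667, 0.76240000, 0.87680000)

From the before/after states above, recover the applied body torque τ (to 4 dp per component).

τ = (-0.0100, 0.1400, -0.1000)

Δω = ω₁−ω₀ = (-0.03413333, 0.16240000, -0.02320000)
gyro term ω₀×Iω₀ = (0.0540, -0.0630, -0.0420)
applied torque τ = (-0.0100, 0.1400, -0.1000)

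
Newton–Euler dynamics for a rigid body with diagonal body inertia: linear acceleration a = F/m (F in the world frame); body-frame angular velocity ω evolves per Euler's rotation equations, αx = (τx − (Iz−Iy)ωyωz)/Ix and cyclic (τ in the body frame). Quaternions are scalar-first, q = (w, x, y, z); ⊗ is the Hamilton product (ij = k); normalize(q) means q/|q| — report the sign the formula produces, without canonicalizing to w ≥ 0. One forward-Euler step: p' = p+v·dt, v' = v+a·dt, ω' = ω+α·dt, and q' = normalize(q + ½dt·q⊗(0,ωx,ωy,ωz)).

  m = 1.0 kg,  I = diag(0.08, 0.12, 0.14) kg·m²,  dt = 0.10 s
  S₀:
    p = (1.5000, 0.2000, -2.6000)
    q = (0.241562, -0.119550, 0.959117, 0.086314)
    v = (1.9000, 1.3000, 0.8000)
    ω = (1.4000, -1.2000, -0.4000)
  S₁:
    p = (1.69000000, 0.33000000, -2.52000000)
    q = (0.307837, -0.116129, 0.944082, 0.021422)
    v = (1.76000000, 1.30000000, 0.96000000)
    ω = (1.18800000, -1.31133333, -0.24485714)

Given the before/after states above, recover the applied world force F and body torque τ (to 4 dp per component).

F = (-1.4000, 0.0000, 1.6000)
τ = (-0.1600, -0.1000, 0.1500)

Δω = ω₁−ω₀ = (-0.21200000, -0.11133333, 0.15514286)
gyro term ω₀×Iω₀ = (0.0096, 0.0336, -0.0672)
τ = I·(Δω/dt) + ω₀×(Iω₀) = (-0.1600, -0.1000, 0.1500)
Δv = v₁−v₀ = (-0.14000000, 0.00000000, 0.16000000)
F = m·Δv/dt = (-1.4000, 0.0000, 1.6000)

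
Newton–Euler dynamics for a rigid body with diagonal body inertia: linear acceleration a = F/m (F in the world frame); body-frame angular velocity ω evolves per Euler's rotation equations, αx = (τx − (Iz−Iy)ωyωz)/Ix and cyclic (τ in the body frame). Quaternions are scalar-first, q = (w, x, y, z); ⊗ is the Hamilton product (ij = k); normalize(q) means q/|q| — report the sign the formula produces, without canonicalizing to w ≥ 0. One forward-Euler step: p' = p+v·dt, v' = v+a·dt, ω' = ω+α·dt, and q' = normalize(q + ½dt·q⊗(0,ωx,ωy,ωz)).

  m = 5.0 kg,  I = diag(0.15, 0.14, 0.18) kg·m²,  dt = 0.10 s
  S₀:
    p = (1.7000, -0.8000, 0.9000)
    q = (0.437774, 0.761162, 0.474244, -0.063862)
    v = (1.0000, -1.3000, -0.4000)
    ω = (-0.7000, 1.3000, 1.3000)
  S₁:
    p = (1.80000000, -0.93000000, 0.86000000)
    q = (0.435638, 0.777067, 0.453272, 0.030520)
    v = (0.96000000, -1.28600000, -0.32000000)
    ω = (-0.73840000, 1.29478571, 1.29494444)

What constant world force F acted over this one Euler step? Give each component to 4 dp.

v₁ − v₀ = (-0.04000000, 0.01400000, 0.08000000)
applied force F = (-2.0000, 0.7000, 4.0000)

F = (-2.0000, 0.7000, 4.0000)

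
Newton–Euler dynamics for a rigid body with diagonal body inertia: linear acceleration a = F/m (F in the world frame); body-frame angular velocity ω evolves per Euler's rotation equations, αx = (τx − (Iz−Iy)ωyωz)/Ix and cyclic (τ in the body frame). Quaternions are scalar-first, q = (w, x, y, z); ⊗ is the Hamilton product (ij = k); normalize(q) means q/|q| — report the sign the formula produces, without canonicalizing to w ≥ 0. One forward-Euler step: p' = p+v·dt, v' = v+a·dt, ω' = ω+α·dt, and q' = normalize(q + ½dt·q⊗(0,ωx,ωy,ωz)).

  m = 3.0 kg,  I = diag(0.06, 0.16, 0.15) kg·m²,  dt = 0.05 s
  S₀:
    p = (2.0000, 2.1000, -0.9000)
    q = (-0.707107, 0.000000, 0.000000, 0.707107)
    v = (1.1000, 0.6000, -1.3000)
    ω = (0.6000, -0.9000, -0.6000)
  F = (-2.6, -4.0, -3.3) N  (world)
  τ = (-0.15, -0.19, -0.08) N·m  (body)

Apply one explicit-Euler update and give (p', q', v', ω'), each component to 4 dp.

p + v·dt = (2.0550, 2.1300, -0.9650)
v' = v + a·dt = (1.0567, 0.5333, -1.3550)
α = I⁻¹(τ − ω×Iω) = (-2.4100, -1.3900, -0.1733)
ω + α·dt = (0.4795, -0.9695, -0.6087)
q⊗(0,ω) = (0.4242642, 0.2121321, 1.0606605, 0.4242642)
updated quaternion q' = (-0.6962, 0.0053, 0.0265, 0.7174)

p' = (2.0550, 2.1300, -0.9650)
q' = (-0.6962, 0.0053, 0.0265, 0.7174)
v' = (1.0567, 0.5333, -1.3550)
ω' = (0.4795, -0.9695, -0.6087)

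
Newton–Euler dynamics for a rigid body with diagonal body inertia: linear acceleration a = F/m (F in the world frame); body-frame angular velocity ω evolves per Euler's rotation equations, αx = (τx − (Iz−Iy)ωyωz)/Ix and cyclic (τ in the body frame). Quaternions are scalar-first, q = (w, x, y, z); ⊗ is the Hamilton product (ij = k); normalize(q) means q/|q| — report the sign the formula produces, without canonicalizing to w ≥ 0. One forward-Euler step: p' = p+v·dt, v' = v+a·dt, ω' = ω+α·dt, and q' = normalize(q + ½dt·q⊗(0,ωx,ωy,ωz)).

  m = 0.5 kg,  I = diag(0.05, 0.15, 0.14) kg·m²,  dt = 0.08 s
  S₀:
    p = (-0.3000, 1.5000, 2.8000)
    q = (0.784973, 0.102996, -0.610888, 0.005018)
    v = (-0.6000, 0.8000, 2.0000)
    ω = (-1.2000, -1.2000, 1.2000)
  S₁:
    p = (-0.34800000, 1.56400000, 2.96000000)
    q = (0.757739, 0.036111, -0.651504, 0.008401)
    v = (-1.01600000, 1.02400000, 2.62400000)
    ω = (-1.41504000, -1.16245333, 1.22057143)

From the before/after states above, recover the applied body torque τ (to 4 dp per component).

ω₁ − ω₀ = (-0.21504000, 0.03754667, 0.02057143)
precession coupling = (0.0144, 0.1296, 0.1440)
applied torque τ = (-0.1200, 0.2000, 0.1800)

τ = (-0.1200, 0.2000, 0.1800)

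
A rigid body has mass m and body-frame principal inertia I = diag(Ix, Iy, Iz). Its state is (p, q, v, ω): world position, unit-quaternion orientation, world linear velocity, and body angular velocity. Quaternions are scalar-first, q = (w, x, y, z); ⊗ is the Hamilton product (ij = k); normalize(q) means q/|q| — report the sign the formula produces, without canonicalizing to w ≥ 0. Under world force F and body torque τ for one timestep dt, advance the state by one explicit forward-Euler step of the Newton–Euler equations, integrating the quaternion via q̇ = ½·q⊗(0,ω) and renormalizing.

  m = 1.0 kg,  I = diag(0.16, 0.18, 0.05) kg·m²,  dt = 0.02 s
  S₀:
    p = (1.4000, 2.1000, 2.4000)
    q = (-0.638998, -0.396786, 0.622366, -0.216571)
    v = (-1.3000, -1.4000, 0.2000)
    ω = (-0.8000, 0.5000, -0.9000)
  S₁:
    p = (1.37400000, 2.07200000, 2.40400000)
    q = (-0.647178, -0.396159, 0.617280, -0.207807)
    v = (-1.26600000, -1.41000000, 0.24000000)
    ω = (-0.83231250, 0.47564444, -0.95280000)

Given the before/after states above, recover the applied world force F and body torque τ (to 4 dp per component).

ω₁ − ω₀ = (-0.03231250, -0.02435556, -0.05280000)
precession coupling = (0.0585, 0.0792, -0.0080)
applied torque τ = (-0.2000, -0.1400, -0.1400)
v₁ − v₀ = (0.03400000, -0.01000000, 0.04000000)
m·(v₁−v₀)/dt = (1.7000, -0.5000, 2.0000)

F = (1.7000, -0.5000, 2.0000)
τ = (-0.2000, -0.1400, -0.1400)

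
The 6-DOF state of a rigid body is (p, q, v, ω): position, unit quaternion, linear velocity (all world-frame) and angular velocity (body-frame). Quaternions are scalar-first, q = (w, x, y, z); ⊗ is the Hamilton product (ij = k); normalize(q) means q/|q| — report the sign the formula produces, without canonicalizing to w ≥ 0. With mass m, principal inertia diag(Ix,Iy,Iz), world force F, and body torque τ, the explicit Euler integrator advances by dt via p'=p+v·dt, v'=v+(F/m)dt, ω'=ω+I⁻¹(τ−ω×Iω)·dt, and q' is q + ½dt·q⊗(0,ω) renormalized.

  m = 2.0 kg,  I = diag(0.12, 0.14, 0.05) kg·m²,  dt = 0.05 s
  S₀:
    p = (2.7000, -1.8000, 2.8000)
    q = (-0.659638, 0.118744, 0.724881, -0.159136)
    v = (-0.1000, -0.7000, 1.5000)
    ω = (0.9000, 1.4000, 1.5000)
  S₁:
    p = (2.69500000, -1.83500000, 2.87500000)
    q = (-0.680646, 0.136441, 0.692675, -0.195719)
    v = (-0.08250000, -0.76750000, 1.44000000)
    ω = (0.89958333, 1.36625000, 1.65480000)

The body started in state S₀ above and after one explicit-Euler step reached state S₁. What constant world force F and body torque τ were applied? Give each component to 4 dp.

F = (0.7000, -2.7000, -2.4000)
τ = (-0.1900, 0.0000, 0.1800)

Δω = ω₁−ω₀ = (-0.00041667, -0.03375000, 0.15480000)
τ = I·(Δω/dt) + ω₀×(Iω₀) = (-0.1900, 0.0000, 0.1800)
velocity change Δv = (0.01750000, -0.06750000, -0.06000000)
m·(v₁−v₀)/dt = (0.7000, -2.7000, -2.4000)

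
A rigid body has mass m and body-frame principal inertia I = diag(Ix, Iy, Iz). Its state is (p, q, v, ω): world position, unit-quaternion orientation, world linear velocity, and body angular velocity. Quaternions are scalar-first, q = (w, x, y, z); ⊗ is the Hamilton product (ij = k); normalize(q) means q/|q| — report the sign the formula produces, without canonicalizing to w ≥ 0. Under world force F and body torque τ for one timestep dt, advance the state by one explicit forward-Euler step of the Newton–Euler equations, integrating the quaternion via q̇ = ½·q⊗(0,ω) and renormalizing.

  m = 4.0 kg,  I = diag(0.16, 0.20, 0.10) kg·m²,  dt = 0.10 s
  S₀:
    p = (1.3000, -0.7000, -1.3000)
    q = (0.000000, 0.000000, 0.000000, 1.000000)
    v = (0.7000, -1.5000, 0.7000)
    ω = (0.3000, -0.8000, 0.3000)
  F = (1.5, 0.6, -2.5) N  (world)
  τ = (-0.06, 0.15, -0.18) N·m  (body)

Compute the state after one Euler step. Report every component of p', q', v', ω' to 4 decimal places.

new position p' = (1.3700, -0.8500, -1.2300)
v + (F/m)dt = (0.7375, -1.4850, 0.6375)
(τ − ω×Iω)/I = (-0.5250, 0.7230, -1.7040)
ω + α·dt = (0.2475, -0.7277, 0.1296)
Hamilton product q⊗(0,ω) = (-0.3000000, 0.8000000, 0.3000000, 0.0000000)
q + ½dt·q⊗(0,ω), renormalized = (-0.0150, 0.0400, 0.0150, 0.9990)

p' = (1.3700, -0.8500, -1.2300)
q' = (-0.0150, 0.0400, 0.0150, 0.9990)
v' = (0.7375, -1.4850, 0.6375)
ω' = (0.2475, -0.7277, 0.1296)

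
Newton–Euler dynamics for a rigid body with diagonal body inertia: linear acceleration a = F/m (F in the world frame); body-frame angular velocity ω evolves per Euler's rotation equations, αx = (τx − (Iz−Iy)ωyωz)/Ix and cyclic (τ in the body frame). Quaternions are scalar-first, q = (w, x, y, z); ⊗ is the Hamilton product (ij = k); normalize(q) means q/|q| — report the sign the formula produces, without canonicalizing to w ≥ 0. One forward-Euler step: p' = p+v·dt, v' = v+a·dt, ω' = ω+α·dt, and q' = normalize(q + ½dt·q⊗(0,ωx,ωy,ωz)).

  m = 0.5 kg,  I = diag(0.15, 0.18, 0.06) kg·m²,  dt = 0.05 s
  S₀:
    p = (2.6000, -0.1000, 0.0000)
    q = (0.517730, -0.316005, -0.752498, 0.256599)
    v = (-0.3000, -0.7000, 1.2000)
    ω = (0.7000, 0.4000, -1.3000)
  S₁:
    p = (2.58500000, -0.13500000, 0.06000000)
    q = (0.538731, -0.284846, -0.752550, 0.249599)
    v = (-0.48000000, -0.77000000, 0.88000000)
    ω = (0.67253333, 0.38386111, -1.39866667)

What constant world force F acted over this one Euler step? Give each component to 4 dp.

Δv = v₁−v₀ = (-0.18000000, -0.07000000, -0.32000000)
applied force F = (-1.8000, -0.7000, -3.2000)

F = (-1.8000, -0.7000, -3.2000)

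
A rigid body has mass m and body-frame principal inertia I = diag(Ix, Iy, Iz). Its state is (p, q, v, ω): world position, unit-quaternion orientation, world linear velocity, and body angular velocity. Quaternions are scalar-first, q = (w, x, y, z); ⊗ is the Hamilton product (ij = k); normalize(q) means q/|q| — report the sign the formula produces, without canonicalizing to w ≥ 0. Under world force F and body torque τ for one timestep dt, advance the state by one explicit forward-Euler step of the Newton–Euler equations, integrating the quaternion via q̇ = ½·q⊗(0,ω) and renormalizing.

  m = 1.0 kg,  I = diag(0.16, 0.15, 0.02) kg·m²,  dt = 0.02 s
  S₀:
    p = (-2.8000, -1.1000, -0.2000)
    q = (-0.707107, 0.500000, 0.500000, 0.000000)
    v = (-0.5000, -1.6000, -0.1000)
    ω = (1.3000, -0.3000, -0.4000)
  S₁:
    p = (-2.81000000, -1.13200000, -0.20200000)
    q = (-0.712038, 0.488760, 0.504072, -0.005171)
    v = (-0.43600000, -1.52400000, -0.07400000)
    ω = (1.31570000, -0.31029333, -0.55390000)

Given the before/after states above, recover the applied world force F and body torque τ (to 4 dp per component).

F = (3.2000, 3.8000, 1.3000)
τ = (0.1100, -0.1500, -0.1500)

Δω = ω₁−ω₀ = (0.01570000, -0.01029333, -0.15390000)
applied torque τ = (0.1100, -0.1500, -0.1500)
Δv = v₁−v₀ = (0.06400000, 0.07600000, 0.02600000)
F = m·Δv/dt = (3.2000, 3.8000, 1.3000)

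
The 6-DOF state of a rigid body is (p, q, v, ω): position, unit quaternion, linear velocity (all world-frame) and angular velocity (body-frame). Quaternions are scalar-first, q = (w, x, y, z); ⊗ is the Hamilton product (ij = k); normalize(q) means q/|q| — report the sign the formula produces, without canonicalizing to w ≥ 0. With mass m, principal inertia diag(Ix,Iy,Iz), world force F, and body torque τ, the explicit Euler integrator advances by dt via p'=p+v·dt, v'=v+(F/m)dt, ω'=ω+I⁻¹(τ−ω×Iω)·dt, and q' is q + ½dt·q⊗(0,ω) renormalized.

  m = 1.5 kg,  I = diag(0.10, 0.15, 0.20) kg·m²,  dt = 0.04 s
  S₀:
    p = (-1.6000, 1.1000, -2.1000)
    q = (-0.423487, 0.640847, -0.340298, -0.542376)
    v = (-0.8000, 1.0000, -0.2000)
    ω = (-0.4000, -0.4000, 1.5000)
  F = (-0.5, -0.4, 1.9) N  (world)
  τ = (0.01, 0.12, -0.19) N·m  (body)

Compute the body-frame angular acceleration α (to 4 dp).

gyro term ω×Iω = (-0.0300, 0.0600, 0.0080)
angular accel α = (0.4000, 0.4000, -0.9900)

α = (0.4000, 0.4000, -0.9900)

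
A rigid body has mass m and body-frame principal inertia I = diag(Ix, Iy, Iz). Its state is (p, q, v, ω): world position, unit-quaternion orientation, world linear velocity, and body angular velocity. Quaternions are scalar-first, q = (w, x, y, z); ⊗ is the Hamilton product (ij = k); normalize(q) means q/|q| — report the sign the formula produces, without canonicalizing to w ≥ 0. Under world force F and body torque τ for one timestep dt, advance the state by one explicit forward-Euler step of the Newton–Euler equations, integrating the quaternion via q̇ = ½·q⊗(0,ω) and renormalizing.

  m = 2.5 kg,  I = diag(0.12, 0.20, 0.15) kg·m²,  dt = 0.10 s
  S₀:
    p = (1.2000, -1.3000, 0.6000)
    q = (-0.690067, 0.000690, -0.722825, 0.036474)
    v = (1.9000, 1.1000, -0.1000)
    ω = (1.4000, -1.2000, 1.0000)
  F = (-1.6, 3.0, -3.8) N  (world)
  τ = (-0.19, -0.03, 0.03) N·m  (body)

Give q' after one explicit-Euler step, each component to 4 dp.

2q̇ = q⊗(0,ω) = (-0.9048300, -1.6451500, 0.8784540, 0.3210600)
updated quaternion q' = (-0.7313, -0.0811, -0.6752, 0.0522)

q' = (-0.7313, -0.0811, -0.6752, 0.0522)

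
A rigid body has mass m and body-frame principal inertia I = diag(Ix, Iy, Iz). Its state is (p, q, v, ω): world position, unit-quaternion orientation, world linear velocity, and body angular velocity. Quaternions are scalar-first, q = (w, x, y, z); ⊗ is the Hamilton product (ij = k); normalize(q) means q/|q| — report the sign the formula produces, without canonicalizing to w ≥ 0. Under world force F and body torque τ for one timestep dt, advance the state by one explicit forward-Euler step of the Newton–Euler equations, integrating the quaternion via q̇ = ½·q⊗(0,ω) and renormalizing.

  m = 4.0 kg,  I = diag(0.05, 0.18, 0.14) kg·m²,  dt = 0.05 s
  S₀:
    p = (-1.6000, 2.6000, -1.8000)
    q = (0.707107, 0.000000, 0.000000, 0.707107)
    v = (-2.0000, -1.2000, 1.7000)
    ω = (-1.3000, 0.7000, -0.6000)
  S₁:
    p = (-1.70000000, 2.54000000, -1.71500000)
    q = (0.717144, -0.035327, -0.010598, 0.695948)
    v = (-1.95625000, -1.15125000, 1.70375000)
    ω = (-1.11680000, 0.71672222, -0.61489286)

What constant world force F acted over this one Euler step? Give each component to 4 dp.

F = (3.5000, 3.9000, 0.3000)

v₁ − v₀ = (0.04375000, 0.04875000, 0.00375000)
m·(v₁−v₀)/dt = (3.5000, 3.9000, 0.3000)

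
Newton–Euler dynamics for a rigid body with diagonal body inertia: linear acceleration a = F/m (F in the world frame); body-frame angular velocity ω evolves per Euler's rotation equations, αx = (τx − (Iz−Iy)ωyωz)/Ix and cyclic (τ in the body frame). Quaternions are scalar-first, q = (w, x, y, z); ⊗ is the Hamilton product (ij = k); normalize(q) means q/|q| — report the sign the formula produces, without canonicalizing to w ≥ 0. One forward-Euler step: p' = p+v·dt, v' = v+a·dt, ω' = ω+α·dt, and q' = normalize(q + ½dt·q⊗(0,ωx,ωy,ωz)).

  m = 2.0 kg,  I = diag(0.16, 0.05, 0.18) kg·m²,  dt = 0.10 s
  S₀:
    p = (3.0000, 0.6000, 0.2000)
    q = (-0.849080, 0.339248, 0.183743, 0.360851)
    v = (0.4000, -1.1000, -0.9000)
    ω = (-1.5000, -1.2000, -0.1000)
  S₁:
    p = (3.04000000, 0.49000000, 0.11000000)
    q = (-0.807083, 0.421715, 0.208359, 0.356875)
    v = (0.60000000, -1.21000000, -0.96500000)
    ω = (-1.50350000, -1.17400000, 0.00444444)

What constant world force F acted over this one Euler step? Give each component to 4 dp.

F = (4.0000, -2.2000, -1.3000)

v₁ − v₀ = (0.20000000, -0.11000000, -0.06500000)
applied force F = (4.0000, -2.2000, -1.3000)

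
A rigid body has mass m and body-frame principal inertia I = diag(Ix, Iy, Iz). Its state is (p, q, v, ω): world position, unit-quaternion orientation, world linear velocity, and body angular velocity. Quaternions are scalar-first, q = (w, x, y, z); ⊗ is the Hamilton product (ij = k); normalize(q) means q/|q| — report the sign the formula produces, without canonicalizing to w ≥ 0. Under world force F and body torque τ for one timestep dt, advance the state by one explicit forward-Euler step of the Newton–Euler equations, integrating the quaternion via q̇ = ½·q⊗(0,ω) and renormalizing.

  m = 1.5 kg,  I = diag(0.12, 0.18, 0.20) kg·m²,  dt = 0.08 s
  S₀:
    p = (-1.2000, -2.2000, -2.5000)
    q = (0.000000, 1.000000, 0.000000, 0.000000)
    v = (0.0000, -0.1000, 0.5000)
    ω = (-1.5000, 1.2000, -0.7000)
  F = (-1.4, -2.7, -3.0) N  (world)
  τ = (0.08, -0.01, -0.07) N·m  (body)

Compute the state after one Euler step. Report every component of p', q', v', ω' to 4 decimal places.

p' = (-1.2000, -2.2080, -2.4600)
q' = (0.0598, 0.9967, 0.0279, 0.0478)
v' = (-0.0747, -0.2440, 0.3400)
ω' = (-1.4355, 1.2329, -0.6848)

gyro term ω×Iω = (-0.0168, -0.0840, -0.1080)
angular accel α = (0.8067, 0.4111, 0.1900)
ω + α·dt = (-1.4355, 1.2329, -0.6848)
2q̇ = q⊗(0,ω) = (1.5000000, 0.0000000, 0.7000000, 1.2000000)
q' = normalize(q + ½dt·q⊗(0,ω)) = (0.0598, 0.9967, 0.0279, 0.0478)
a = (-0.9333, -1.8000, -2.0000)
new position p' = (-1.2000, -2.2080, -2.4600)
new velocity v' = (-0.0747, -0.2440, 0.3400)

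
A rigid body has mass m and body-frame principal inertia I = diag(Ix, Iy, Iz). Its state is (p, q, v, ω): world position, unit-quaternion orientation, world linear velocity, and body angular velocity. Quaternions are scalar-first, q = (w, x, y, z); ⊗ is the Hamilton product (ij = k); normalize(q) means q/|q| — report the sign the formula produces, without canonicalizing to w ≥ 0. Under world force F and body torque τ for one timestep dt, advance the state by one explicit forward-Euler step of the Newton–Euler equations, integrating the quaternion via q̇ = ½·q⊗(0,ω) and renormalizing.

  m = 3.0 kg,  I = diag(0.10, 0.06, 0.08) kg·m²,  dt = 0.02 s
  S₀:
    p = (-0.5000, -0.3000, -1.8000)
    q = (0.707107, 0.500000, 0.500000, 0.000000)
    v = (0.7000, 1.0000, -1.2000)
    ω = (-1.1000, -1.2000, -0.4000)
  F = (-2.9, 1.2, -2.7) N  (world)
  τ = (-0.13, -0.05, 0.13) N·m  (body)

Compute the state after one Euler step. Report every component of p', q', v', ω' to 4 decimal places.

p' = (-0.4860, -0.2800, -1.8240)
q' = (0.7185, 0.4902, 0.4934, -0.0033)
v' = (0.6807, 1.0080, -1.2180)
ω' = (-1.1279, -1.2196, -0.3543)

p' = p + v·dt = (-0.4860, -0.2800, -1.8240)
v + (F/m)dt = (0.6807, 1.0080, -1.2180)
α = I⁻¹(τ − ω×Iω) = (-1.3960, -0.9800, 2.2850)
new body rate ω' = (-1.1279, -1.2196, -0.3543)
2q̇ = q⊗(0,ω) = (1.1500000, -0.9778177, -0.6485284, -0.3328428)
updated quaternion q' = (0.7185, 0.4902, 0.4934, -0.0033)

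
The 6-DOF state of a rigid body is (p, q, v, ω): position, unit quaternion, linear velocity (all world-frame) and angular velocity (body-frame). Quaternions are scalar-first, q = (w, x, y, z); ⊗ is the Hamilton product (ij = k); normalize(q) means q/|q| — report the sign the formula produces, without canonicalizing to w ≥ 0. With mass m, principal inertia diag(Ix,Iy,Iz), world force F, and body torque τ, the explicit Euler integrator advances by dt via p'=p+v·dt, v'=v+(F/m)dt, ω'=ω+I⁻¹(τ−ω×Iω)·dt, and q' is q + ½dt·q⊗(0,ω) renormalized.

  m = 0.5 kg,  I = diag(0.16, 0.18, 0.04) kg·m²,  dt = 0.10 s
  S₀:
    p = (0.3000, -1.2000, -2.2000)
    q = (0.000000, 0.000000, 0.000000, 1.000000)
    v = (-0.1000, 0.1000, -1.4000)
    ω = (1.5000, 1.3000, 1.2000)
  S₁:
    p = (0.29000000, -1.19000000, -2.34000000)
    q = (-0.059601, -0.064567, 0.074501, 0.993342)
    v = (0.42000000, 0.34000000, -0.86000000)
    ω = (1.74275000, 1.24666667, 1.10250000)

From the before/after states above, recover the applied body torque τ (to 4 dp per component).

τ = (0.1700, 0.1200, 0.0000)

Δω = ω₁−ω₀ = (0.24275000, -0.05333333, -0.09750000)
I·α + gyro = (0.1700, 0.1200, 0.0000)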